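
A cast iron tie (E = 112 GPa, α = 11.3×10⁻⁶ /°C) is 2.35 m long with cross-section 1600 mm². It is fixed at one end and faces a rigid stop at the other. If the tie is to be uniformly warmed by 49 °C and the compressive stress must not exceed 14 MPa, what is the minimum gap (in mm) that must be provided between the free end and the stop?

g ≈ 1.01 mm

With no wall the tie would lengthen by αΔT L = 11.3×10⁻⁶ × 49 × 2350 = 1.301 mm.
A stress of 14 MPa corresponds to the wall pushing the tie back by σL/E = 14×2350/(112×10³) = 0.2938 mm.
The gap must absorb the remainder: g_min = 1.301 − 0.2938 = 1.007 mm.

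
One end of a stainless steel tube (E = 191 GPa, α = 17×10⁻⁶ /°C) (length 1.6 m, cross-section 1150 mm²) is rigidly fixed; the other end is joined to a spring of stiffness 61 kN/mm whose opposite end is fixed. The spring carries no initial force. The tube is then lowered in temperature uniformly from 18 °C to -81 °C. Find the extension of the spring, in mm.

δ ≈ 1.86 mm

Free thermal contraction: δ_free = αΔT L = 17×10⁻⁶ × 99 × 1600 = 2.693 mm.
Let P be the tensile force in the spring. The tube extends elastically by PL/(AE) and the spring stretches by P/k; together these equal δ_free.
P [ L/(AE) + 1/k ] = δ_free → P [ 1600/(1150×191×10³) + 1/(61×10³) ] = 2.693.
P = 2.693 / 2.368×10⁻⁵ = 113700 N.
Spring extension = P/k = 113700/(61×10³) = 1.864 mm.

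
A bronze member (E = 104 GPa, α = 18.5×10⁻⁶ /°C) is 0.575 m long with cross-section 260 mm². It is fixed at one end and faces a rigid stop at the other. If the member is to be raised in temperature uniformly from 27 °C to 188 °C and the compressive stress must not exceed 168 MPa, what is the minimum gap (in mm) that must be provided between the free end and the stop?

With no wall the member would lengthen by αΔT L = 18.5×10⁻⁶ × 161 × 575 = 1.713 mm.
A stress of 168 MPa corresponds to the wall pushing the member back by σL/E = 168×575/(104×10³) = 0.9288 mm.
The gap must absorb the remainder: g_min = 1.713 − 0.9288 = 0.7838 mm.

g ≈ 0.784 mm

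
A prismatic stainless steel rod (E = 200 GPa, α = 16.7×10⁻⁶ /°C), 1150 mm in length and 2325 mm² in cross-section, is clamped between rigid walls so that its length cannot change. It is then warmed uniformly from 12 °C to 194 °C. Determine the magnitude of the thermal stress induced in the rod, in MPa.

With length fixed, the mechanical strain must cancel the thermal strain αΔT = 16.7×10⁻⁶ × 182 = 3039.4×10⁻⁶.
Hence σ = E·αΔT = 200×10³ × 3039.4×10⁻⁶ = 607.9 MPa, compressive.

σ ≈ 608 MPa (compressive)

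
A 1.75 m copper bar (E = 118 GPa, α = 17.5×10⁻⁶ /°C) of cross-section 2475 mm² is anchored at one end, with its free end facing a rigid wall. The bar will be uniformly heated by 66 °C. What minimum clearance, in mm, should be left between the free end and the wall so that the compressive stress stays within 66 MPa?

g ≈ 1.04 mm

Free expansion if unrestrained: δ_free = αΔT L = 17.5×10⁻⁶ × 66 × 1750 = 2.021 mm.
At the allowable stress the elastic shortening the wall may impose is σL/E = 66 × 1750 / (118×10³) = 0.9788 mm.
The gap must absorb the remainder: g_min = 2.021 − 0.9788 = 1.042 mm.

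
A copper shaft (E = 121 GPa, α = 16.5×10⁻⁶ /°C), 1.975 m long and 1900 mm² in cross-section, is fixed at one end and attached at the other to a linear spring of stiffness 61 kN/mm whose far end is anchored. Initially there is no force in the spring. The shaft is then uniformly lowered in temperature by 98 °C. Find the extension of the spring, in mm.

δ ≈ 2.1 mm

If the spring were absent the shaft would shorten by αΔT L = 16.5×10⁻⁶ × 98 × 1975 = 3.194 mm.
With a force P in the spring, the elastic change of the shaft is PL/(AE) and that of the spring is P/k; compatibility requires their sum to equal δ_free.
So P = δ_free / [L/(AE) + 1/k] = 3.194 / [ 1975/(1900×121×10³) + 1/(61×10³) ].
P = 3.194 / 2.498×10⁻⁵ = 127800 N.
Spring extension = P/k = 127800/(61×10³) = 2.095 mm.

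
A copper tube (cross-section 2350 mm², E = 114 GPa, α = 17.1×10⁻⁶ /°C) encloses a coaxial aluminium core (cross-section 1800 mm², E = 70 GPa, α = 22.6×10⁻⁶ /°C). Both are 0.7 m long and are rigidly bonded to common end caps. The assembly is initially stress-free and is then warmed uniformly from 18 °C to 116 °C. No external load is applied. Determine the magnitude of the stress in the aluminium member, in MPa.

Equilibrium of a rigid end plate with no external load gives equal and opposite internal forces ±P in the two members. Since α_{aluminium} > α_{copper}, heating drives the aluminium into compression and the copper into tension.
Equating the net (thermal + elastic) strains gives |α₁ − α₂|·ΔT = P·[1/(A₁E₁) + 1/(A₂E₂)].
|α₁ − α₂|·ΔT = 5.5×10⁻⁶ × 98 = 0.000539.
1/(A₁E₁) + 1/(A₂E₂) = 1/(2350×114×10³) + 1/(1800×70×10³) = 1.167×10⁻⁸ N⁻¹.
P = 0.000539 / 1.167×10⁻⁸ = 46190 N = 46.19 kN.
σ_{aluminium} = P/A₂ = 46190/1800 = 25.66 MPa, compressive.

σ ≈ 25.7 MPa (compressive)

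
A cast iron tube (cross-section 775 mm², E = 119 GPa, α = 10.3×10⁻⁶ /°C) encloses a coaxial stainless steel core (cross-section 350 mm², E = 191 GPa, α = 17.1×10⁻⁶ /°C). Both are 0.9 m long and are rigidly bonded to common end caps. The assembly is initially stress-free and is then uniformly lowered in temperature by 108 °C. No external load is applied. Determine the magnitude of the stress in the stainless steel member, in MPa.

σ ≈ 81.3 MPa (tensile)

The stainless steel has the larger α, so on cooling it would change length more than the cast iron if both were free. The rigid plates force a common final length, so the stainless steel is put into tension and the cast iron into compression, with equal and opposite forces P (no external load).
Compatibility of the two members (thermal + elastic change equal): (α₁ − α₂)ΔT = P·[1/(A₁E₁) + 1/(A₂E₂)].
|α₁ − α₂|·ΔT = 6.8×10⁻⁶ × 108 = 0.0007344.
1/(A₁E₁) + 1/(A₂E₂) = 1/(775×119×10³) + 1/(350×191×10³) = 2.58×10⁻⁸ N⁻¹.
So P = 0.0007344 / 2.58×10⁻⁸ = 28.46 kN.
σ_{stainless steel} = P/A₂ = 28460/350 = 81.32 MPa, tensile.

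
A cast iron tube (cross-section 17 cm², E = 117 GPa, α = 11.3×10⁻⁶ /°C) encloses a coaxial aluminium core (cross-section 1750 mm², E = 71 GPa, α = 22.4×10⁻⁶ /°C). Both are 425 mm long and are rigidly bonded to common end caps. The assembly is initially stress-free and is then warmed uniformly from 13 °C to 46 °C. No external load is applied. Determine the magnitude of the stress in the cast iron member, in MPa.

Equilibrium of a rigid end plate with no external load gives equal and opposite internal forces ±P in the two members. Since α_{aluminium} > α_{cast iron}, heating drives the aluminium into compression and the cast iron into tension.
Compatibility of the two members (thermal + elastic change equal): (α₁ − α₂)ΔT = P·[1/(A₁E₁) + 1/(A₂E₂)].
|α₁ − α₂|·ΔT = 11.1×10⁻⁶ × 33 = 0.0003663.
1/(A₁E₁) + 1/(A₂E₂) = 1/(1700×117×10³) + 1/(1750×71×10³) = 1.308×10⁻⁸ N⁻¹.
P = 0.0003663 / 1.308×10⁻⁸ = 28010 N = 28.01 kN.
σ_{cast iron} = P/A₁ = 28010/1700 = 16.48 MPa, tensile.

σ ≈ 16.5 MPa (tensile)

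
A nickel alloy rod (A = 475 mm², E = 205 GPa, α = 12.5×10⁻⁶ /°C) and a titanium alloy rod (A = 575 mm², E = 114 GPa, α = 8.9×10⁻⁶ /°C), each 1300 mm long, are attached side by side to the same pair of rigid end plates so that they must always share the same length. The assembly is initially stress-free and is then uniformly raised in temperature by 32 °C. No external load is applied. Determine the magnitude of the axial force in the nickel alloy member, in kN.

P ≈ 4.51 kN (compressive in the nickel alloy)

Equilibrium of a rigid end plate with no external load gives equal and opposite internal forces ±P in the two members. Since α_{nickel alloy} > α_{titanium alloy}, heating drives the nickel alloy into compression and the titanium alloy into tension.
Equating the net (thermal + elastic) strains gives |α₁ − α₂|·ΔT = P·[1/(A₁E₁) + 1/(A₂E₂)].
|α₁ − α₂|·ΔT = 3.6×10⁻⁶ × 32 = 0.0001152.
1/(A₁E₁) + 1/(A₂E₂) = 1/(475×205×10³) + 1/(575×114×10³) = 2.553×10⁻⁸ N⁻¹.
P = 0.0001152 / 2.553×10⁻⁸ = 4513 N = 4.513 kN.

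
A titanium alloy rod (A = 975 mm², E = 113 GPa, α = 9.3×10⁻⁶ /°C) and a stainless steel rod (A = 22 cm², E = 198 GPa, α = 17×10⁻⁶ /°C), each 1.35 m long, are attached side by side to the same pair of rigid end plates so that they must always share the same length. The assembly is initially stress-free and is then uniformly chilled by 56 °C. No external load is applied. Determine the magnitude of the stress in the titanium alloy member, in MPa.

σ ≈ 38.9 MPa (compressive)

Both members must finish at the same length. With the larger α, the stainless steel tends to over-contract; the plates restrain it, putting the stainless steel in tension and the titanium alloy in compression. With no external load the two internal forces are equal and opposite, magnitude P.
Setting the final lengths equal and cancelling L: (α₁ − α₂)ΔT = P/(A₁E₁) + P/(A₂E₂).
|α₁ − α₂|·ΔT = 7.7×10⁻⁶ × 56 = 0.0004312.
1/(A₁E₁) + 1/(A₂E₂) = 1/(975×113×10³) + 1/(2200×198×10³) = 1.137×10⁻⁸ N⁻¹.
So P = 0.0004312 / 1.137×10⁻⁸ = 37.92 kN.
σ_{titanium alloy} = P/A₁ = 37920/975 = 38.89 MPa, compressive.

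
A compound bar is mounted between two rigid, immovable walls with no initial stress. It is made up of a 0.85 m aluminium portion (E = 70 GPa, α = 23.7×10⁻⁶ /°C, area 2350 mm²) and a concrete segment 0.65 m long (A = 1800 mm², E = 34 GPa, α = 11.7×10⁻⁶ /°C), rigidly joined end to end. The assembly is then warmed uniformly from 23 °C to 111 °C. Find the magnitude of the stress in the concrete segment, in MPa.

σ ≈ 85.9 MPa (compressive)

If the supports were absent, the total length change would be Σ αᵢΔT Lᵢ = 23.7×10⁻⁶×88×850 + 11.7×10⁻⁶×88×650 = 2.442 mm.
Since the ends are fixed, an axial force P builds up, equal in every segment, with P · Σ Lᵢ/(AᵢEᵢ) = δ_free.
Σ Lᵢ/(AᵢEᵢ) = 850/(2350×70×10³) + 650/(1800×34×10³) = 1.579×10⁻⁵ mm/N.
So P = 2.442 / 1.579×10⁻⁵ = 154.7 kN, compressive.
σ_{concrete} = P / A = 154700 / 1800 = 85.93 MPa.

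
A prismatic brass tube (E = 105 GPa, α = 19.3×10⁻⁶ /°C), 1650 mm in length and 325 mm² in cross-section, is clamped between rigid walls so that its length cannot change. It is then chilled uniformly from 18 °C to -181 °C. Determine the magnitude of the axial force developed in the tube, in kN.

P ≈ 131 kN (tensile)

The ends cannot move, so σ = EαΔT = 105×10³ × 19.3×10⁻⁶ × 199 = 403.3 MPa.
Then P = σA = 403.3 × 325 mm² = 131.1 kN, tensile.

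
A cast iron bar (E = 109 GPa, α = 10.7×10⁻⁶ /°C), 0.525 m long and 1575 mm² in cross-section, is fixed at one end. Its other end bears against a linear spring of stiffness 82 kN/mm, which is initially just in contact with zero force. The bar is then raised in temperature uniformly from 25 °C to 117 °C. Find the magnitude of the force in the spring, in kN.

P ≈ 33.9 kN

The unrestrained thermal change is αΔT L = 10.7×10⁻⁶ × 92 × 525 = 0.5168 mm.
With a force P in the spring, the elastic change of the bar is PL/(AE) and that of the spring is P/k; compatibility requires their sum to equal δ_free.
So P = δ_free / [L/(AE) + 1/k] = 0.5168 / [ 525/(1575×109×10³) + 1/(82×10³) ].
P = 0.5168 / 1.525×10⁻⁵ = 33880 N.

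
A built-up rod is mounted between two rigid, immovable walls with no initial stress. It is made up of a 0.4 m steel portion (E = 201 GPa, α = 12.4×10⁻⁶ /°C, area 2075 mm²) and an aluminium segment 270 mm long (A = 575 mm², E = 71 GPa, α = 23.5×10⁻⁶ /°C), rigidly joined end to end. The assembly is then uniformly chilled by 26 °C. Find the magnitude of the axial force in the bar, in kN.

P ≈ 38.8 kN (tensile)

Free thermal contraction of the whole bar: Σ αᵢΔT Lᵢ = 12.4×10⁻⁶×26×400 + 23.5×10⁻⁶×26×270 = 0.2939 mm.
The walls prevent any net length change, so an axial force P (same in every segment) develops. Compatibility: P · Σ Lᵢ/(AᵢEᵢ) = δ_free.
The series flexibility is Σ Lᵢ/(AᵢEᵢ) = 400/(2075×201×10³) + 270/(575×71×10³) = 7.573×10⁻⁶ mm/N.
P = 0.2939 / 7.573×10⁻⁶ = 38810 N = 38.81 kN, tensile.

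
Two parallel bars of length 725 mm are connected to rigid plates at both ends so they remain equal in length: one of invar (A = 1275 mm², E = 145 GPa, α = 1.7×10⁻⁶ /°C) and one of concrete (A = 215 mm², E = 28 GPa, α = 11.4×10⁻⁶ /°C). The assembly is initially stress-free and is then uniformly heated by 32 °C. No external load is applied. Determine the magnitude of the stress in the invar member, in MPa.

σ ≈ 1.42 MPa (tensile)

Both members must finish at the same length. With the larger α, the concrete tends to over-expand; the plates restrain it, putting the concrete in compression and the invar in tension. With no external load the two internal forces are equal and opposite, magnitude P.
Setting the final lengths equal and cancelling L: (α₁ − α₂)ΔT = P/(A₁E₁) + P/(A₂E₂).
|α₁ − α₂|·ΔT = 9.7×10⁻⁶ × 32 = 0.0003104.
1/(A₁E₁) + 1/(A₂E₂) = 1/(1275×145×10³) + 1/(215×28×10³) = 1.715×10⁻⁷ N⁻¹.
So P = 0.0003104 / 1.715×10⁻⁷ = 1.81 kN.
σ_{invar} = P/A₁ = 1810/1275 = 1.419 MPa, tensile.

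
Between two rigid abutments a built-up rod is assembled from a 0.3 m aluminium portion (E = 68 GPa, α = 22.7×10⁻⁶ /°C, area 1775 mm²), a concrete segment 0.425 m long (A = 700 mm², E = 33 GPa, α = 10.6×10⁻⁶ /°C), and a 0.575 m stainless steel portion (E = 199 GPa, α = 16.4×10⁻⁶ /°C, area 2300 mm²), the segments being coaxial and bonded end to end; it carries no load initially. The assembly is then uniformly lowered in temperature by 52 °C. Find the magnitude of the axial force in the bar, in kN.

If the supports were absent, the total length change would be Σ αᵢΔT Lᵢ = 22.7×10⁻⁶×52×300 + 10.6×10⁻⁶×52×425 + 16.4×10⁻⁶×52×575 = 1.079 mm.
The walls prevent any net length change, so an axial force P (same in every segment) develops. Compatibility: P · Σ Lᵢ/(AᵢEᵢ) = δ_free.
Σ Lᵢ/(AᵢEᵢ) = 300/(1775×68×10³) + 425/(700×33×10³) + 575/(2300×199×10³) = 2.214×10⁻⁵ mm/N.
Hence P = δ_free / Σ(L/AE) = 1.079/2.214×10⁻⁵ = 48.72 kN (tensile).

P ≈ 48.7 kN (tensile)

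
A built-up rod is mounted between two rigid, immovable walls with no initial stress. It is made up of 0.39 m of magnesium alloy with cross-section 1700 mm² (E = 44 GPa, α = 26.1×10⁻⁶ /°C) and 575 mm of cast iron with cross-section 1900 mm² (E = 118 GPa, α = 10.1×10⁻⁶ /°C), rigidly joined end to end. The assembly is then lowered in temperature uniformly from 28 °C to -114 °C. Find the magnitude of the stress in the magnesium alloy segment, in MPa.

With the walls removed the bar would change length by δ_free = Σ αᵢΔT Lᵢ = 26.1×10⁻⁶×142×390 + 10.1×10⁻⁶×142×575 = 2.27 mm.
Since the ends are fixed, an axial force P builds up, equal in every segment, with P · Σ Lᵢ/(AᵢEᵢ) = δ_free.
Σ Lᵢ/(AᵢEᵢ) = 390/(1700×44×10³) + 575/(1900×118×10³) = 7.779×10⁻⁶ mm/N.
P = 2.27 / 7.779×10⁻⁶ = 291800 N = 291.8 kN, tensile.
σ_{magnesium alloy} = P / A = 291800 / 1700 = 171.7 MPa.

σ ≈ 172 MPa (tensile)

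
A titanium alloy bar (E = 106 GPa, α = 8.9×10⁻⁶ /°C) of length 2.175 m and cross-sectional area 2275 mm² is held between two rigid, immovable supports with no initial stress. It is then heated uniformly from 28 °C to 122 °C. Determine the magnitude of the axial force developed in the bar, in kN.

Full restraint means ε = 0, so the stress is σ = EαΔT = 106×10³ × 8.9×10⁻⁶ × 94 = 88.68 MPa.
Then P = σA = 88.68 × 2275 mm² = 201.7 kN, compressive.

P ≈ 202 kN (compressive)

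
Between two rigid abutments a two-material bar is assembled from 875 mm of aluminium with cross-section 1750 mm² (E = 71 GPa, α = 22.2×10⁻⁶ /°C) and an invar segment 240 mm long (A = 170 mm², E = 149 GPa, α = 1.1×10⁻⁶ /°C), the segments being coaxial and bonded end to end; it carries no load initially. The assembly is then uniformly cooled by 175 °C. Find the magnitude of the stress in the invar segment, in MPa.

With the walls removed the bar would change length by δ_free = Σ αᵢΔT Lᵢ = 22.2×10⁻⁶×175×875 + 1.1×10⁻⁶×175×240 = 3.446 mm.
The rigid supports impose zero overall length change; the single axial force P common to all segments must satisfy P Σ Lᵢ/(AᵢEᵢ) = δ_free.
Σ Lᵢ/(AᵢEᵢ) = 875/(1750×71×10³) + 240/(170×149×10³) = 1.652×10⁻⁵ mm/N.
P = 3.446 / 1.652×10⁻⁵ = 208600 N = 208.6 kN, tensile.
σ_{invar} = P / A = 208600 / 170 = 1227 MPa.

σ ≈ 1230 MPa (tensile)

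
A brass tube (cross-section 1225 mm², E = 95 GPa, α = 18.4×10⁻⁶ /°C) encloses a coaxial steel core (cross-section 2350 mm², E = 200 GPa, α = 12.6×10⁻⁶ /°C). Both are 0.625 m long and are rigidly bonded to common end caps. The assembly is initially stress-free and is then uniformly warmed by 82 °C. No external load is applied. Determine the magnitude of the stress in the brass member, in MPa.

σ ≈ 36.2 MPa (compressive)

Both members must finish at the same length. With the larger α, the brass tends to over-expand; the plates restrain it, putting the brass in compression and the steel in tension. With no external load the two internal forces are equal and opposite, magnitude P.
Equating the net (thermal + elastic) strains gives |α₁ − α₂|·ΔT = P·[1/(A₁E₁) + 1/(A₂E₂)].
|α₁ − α₂|·ΔT = 5.8×10⁻⁶ × 82 = 0.0004756.
1/(A₁E₁) + 1/(A₂E₂) = 1/(1225×95×10³) + 1/(2350×200×10³) = 1.072×10⁻⁸ N⁻¹.
P = 0.0004756 / 1.072×10⁻⁸ = 44360 N = 44.36 kN.
σ_{brass} = P/A₁ = 44360/1225 = 36.21 MPa, compressive.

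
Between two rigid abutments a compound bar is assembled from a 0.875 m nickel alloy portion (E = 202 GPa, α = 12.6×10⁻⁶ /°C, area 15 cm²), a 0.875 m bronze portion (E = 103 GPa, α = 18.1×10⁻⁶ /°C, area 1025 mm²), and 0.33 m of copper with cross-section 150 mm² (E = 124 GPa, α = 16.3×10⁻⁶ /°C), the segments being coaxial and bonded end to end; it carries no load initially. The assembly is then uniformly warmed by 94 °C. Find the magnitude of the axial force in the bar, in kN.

P ≈ 105 kN (compressive)

With the walls removed the bar would change length by δ_free = Σ αᵢΔT Lᵢ = 12.6×10⁻⁶×94×875 + 18.1×10⁻⁶×94×875 + 16.3×10⁻⁶×94×330 = 3.031 mm.
Since the ends are fixed, an axial force P builds up, equal in every segment, with P · Σ Lᵢ/(AᵢEᵢ) = δ_free.
The series flexibility is Σ Lᵢ/(AᵢEᵢ) = 875/(1500×202×10³) + 875/(1025×103×10³) + 330/(150×124×10³) = 2.892×10⁻⁵ mm/N.
P = 3.031 / 2.892×10⁻⁵ = 104800 N = 104.8 kN, compressive.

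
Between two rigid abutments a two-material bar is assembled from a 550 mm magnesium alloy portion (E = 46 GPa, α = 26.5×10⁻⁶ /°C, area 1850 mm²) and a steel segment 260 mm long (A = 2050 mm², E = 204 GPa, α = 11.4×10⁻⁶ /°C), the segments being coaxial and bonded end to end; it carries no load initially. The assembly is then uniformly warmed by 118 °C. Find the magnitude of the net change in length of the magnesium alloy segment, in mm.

If the supports were absent, the total length change would be Σ αᵢΔT Lᵢ = 26.5×10⁻⁶×118×550 + 11.4×10⁻⁶×118×260 = 2.07 mm.
The walls prevent any net length change, so an axial force P (same in every segment) develops. Compatibility: P · Σ Lᵢ/(AᵢEᵢ) = δ_free.
The series flexibility is Σ Lᵢ/(AᵢEᵢ) = 550/(1850×46×10³) + 260/(2050×204×10³) = 7.085×10⁻⁶ mm/N.
So P = 2.07 / 7.085×10⁻⁶ = 292.1 kN, compressive.
For the magnesium alloy segment, free thermal change = 26.5×10⁻⁶×118×550 = 1.72 mm and elastic change from P = 292100×550/(1850×46×10³) = 1.888 mm; these oppose, so the net change is 0.168 mm (segment shortens).

|ΔL| ≈ 0.168 mm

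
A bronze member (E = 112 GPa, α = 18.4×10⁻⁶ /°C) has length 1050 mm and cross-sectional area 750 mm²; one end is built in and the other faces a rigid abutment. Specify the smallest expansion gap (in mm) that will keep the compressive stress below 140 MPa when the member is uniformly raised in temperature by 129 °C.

Free expansion if unrestrained: δ_free = αΔT L = 18.4×10⁻⁶ × 129 × 1050 = 2.492 mm.
At the allowable stress the elastic shortening the wall may impose is σL/E = 140 × 1050 / (112×10³) = 1.312 mm.
The gap must absorb the remainder: g_min = 2.492 − 1.312 = 1.18 mm.

g ≈ 1.18 mm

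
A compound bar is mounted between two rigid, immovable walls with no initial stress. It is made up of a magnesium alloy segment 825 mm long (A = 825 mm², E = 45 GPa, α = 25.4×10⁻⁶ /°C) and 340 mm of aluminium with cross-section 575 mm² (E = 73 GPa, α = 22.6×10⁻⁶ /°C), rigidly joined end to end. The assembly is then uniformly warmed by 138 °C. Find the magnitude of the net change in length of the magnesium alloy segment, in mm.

|ΔL| ≈ 0.00464 mm

If the supports were absent, the total length change would be Σ αᵢΔT Lᵢ = 25.4×10⁻⁶×138×825 + 22.6×10⁻⁶×138×340 = 3.952 mm.
The rigid supports impose zero overall length change; the single axial force P common to all segments must satisfy P Σ Lᵢ/(AᵢEᵢ) = δ_free.
Σ Lᵢ/(AᵢEᵢ) = 825/(825×45×10³) + 340/(575×73×10³) = 3.032×10⁻⁵ mm/N.
P = 3.952 / 3.032×10⁻⁵ = 130300 N = 130.3 kN, compressive.
For the magnesium alloy segment, free thermal change = 25.4×10⁻⁶×138×825 = 2.892 mm and elastic change from P = 130300×825/(825×45×10³) = 2.896 mm; these oppose, so the net change is 0.00464 mm (segment shortens).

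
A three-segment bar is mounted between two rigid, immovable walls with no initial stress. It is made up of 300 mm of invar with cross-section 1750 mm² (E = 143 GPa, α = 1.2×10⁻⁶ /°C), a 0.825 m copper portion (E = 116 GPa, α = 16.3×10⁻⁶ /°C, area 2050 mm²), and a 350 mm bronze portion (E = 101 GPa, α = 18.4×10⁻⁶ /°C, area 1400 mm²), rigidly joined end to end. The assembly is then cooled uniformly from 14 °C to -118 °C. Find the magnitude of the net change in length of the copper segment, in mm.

If the supports were absent, the total length change would be Σ αᵢΔT Lᵢ = 1.2×10⁻⁶×132×300 + 16.3×10⁻⁶×132×825 + 18.4×10⁻⁶×132×350 = 2.673 mm.
Since the ends are fixed, an axial force P builds up, equal in every segment, with P · Σ Lᵢ/(AᵢEᵢ) = δ_free.
The series flexibility is Σ Lᵢ/(AᵢEᵢ) = 300/(1750×143×10³) + 825/(2050×116×10³) + 350/(1400×101×10³) = 7.143×10⁻⁶ mm/N.
So P = 2.673 / 7.143×10⁻⁶ = 374.1 kN, tensile.
For the copper segment, free thermal change = 16.3×10⁻⁶×132×825 = 1.775 mm and elastic change from P = 374100×825/(2050×116×10³) = 1.298 mm; these oppose, so the net change is 0.477 mm (segment shortens).

|ΔL| ≈ 0.477 mm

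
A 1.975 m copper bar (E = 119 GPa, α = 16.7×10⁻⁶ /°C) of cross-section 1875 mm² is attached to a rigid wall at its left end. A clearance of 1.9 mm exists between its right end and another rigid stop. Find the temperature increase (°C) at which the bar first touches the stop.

ΔT ≈ 57.6 °C

The gap closes when αΔT L = 1.9 mm, since the bar is still unstressed at that instant.
ΔT = 1.9 / (16.7×10⁻⁶ × 1975) = 57.61 °C.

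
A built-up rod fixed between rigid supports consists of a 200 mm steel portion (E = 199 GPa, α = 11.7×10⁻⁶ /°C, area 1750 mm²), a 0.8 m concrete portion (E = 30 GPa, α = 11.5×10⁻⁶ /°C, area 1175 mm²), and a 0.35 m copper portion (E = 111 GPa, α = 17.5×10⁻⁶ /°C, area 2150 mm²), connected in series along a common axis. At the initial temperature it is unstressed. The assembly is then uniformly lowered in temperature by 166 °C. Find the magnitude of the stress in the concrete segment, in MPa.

σ ≈ 101 MPa (tensile)

If the supports were absent, the total length change would be Σ αᵢΔT Lᵢ = 11.7×10⁻⁶×166×200 + 11.5×10⁻⁶×166×800 + 17.5×10⁻⁶×166×350 = 2.932 mm.
The rigid supports impose zero overall length change; the single axial force P common to all segments must satisfy P Σ Lᵢ/(AᵢEᵢ) = δ_free.
Σ Lᵢ/(AᵢEᵢ) = 200/(1750×199×10³) + 800/(1175×30×10³) + 350/(2150×111×10³) = 2.474×10⁻⁵ mm/N.
P = 2.932 / 2.474×10⁻⁵ = 118500 N = 118.5 kN, tensile.
σ_{concrete} = P / A = 118500 / 1175 = 100.9 MPa.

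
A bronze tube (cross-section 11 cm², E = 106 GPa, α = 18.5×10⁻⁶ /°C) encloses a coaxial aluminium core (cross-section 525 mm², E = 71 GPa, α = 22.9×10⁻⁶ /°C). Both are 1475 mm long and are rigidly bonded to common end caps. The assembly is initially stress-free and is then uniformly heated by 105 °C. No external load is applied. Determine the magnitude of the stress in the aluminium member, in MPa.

σ ≈ 24.9 MPa (compressive)

The aluminium has the larger α, so on heating it would change length more than the bronze if both were free. The rigid plates force a common final length, so the aluminium is put into compression and the bronze into tension, with equal and opposite forces P (no external load).
Setting the final lengths equal and cancelling L: (α₁ − α₂)ΔT = P/(A₁E₁) + P/(A₂E₂).
|α₁ − α₂|·ΔT = 4.4×10⁻⁶ × 105 = 0.000462.
1/(A₁E₁) + 1/(A₂E₂) = 1/(1100×106×10³) + 1/(525×71×10³) = 3.54×10⁻⁸ N⁻¹.
So P = 0.000462 / 3.54×10⁻⁸ = 13.05 kN.
σ_{aluminium} = P/A₂ = 13050/525 = 24.86 MPa, compressive.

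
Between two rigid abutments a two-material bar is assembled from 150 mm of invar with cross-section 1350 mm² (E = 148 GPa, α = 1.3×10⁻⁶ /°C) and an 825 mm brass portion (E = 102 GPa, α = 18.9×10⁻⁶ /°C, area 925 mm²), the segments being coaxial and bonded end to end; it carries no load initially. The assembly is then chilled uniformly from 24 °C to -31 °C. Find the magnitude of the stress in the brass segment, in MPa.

σ ≈ 98.9 MPa (tensile)

Free thermal contraction of the whole bar: Σ αᵢΔT Lᵢ = 1.3×10⁻⁶×55×150 + 18.9×10⁻⁶×55×825 = 0.8683 mm.
Since the ends are fixed, an axial force P builds up, equal in every segment, with P · Σ Lᵢ/(AᵢEᵢ) = δ_free.
Σ Lᵢ/(AᵢEᵢ) = 150/(1350×148×10³) + 825/(925×102×10³) = 9.495×10⁻⁶ mm/N.
Hence P = δ_free / Σ(L/AE) = 0.8683/9.495×10⁻⁶ = 91.45 kN (tensile).
σ_{brass} = P / A = 91450 / 925 = 98.87 MPa.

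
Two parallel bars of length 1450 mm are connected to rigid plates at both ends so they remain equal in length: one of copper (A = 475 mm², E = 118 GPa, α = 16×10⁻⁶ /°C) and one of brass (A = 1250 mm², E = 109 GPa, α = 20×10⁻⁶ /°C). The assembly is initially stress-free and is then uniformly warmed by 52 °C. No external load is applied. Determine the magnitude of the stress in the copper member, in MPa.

σ ≈ 17.4 MPa (tensile)

The brass has the larger α, so on heating it would change length more than the copper if both were free. The rigid plates force a common final length, so the brass is put into compression and the copper into tension, with equal and opposite forces P (no external load).
Compatibility of the two members (thermal + elastic change equal): (α₁ − α₂)ΔT = P·[1/(A₁E₁) + 1/(A₂E₂)].
|α₁ − α₂|·ΔT = 4×10⁻⁶ × 52 = 0.000208.
1/(A₁E₁) + 1/(A₂E₂) = 1/(475×118×10³) + 1/(1250×109×10³) = 2.518×10⁻⁸ N⁻¹.
P = 0.000208 / 2.518×10⁻⁸ = 8260 N = 8.26 kN.
σ_{copper} = P/A₁ = 8260/475 = 17.39 MPa, tensile.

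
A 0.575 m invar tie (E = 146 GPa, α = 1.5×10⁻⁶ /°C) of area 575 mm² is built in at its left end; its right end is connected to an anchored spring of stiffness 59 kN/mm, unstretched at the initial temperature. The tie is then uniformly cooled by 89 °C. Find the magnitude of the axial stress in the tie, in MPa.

σ ≈ 5.61 MPa (tensile)

If the spring were absent the tie would shorten by αΔT L = 1.5×10⁻⁶ × 89 × 575 = 0.07676 mm.
Let P be the tensile force in the spring. The tie extends elastically by PL/(AE) and the spring stretches by P/k; together these equal δ_free.
So P = δ_free / [L/(AE) + 1/k] = 0.07676 / [ 575/(575×146×10³) + 1/(59×10³) ].
P = 0.07676 / 2.38×10⁻⁵ = 3226 N.
σ = P/A = 3226/575 = 5.61 MPa.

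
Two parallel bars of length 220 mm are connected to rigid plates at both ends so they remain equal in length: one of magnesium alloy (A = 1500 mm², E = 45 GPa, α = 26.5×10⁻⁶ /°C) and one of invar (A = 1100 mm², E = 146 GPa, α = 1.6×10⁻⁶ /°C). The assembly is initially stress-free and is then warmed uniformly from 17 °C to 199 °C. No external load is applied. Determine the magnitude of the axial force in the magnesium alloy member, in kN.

P ≈ 215 kN (compressive in the magnesium alloy)

Both members must finish at the same length. With the larger α, the magnesium alloy tends to over-expand; the plates restrain it, putting the magnesium alloy in compression and the invar in tension. With no external load the two internal forces are equal and opposite, magnitude P.
Compatibility of the two members (thermal + elastic change equal): (α₁ − α₂)ΔT = P·[1/(A₁E₁) + 1/(A₂E₂)].
|α₁ − α₂|·ΔT = 24.9×10⁻⁶ × 182 = 0.004532.
1/(A₁E₁) + 1/(A₂E₂) = 1/(1500×45×10³) + 1/(1100×146×10³) = 2.104×10⁻⁸ N⁻¹.
P = 0.004532 / 2.104×10⁻⁸ = 215400 N = 215.4 kN.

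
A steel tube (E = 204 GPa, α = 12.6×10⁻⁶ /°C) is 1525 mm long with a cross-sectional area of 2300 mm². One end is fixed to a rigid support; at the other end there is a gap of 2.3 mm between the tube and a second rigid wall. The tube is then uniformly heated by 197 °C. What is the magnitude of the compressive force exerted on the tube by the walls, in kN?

P ≈ 457 kN

Free thermal elongation = αΔT L = 12.6×10⁻⁶ × 197 × 1525 = 3.785 mm.
The gap closes (δ_free > 2.3 mm) and the wall then resists a further 3.785 − 2.3 = 1.485 mm of expansion.
Compatibility: PL/(AE) = 1.485 mm, so σ = P/A = E × (1.485/1525) = 198.7 MPa.
P = σA = 198.7 × 2300 = 457 kN.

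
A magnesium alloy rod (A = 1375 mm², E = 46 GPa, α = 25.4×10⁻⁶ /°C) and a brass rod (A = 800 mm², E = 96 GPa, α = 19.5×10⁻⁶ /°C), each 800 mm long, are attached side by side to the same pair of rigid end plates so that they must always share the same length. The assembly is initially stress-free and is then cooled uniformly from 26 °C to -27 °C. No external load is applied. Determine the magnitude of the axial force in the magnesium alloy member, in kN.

Equilibrium of a rigid end plate with no external load gives equal and opposite internal forces ±P in the two members. Since α_{magnesium alloy} > α_{brass}, cooling drives the magnesium alloy into tension and the brass into compression.
Compatibility of the two members (thermal + elastic change equal): (α₁ − α₂)ΔT = P·[1/(A₁E₁) + 1/(A₂E₂)].
|α₁ − α₂|·ΔT = 5.9×10⁻⁶ × 53 = 0.0003127.
1/(A₁E₁) + 1/(A₂E₂) = 1/(1375×46×10³) + 1/(800×96×10³) = 2.883×10⁻⁸ N⁻¹.
So P = 0.0003127 / 2.883×10⁻⁸ = 10.85 kN.

P ≈ 10.8 kN (tensile in the magnesium alloy)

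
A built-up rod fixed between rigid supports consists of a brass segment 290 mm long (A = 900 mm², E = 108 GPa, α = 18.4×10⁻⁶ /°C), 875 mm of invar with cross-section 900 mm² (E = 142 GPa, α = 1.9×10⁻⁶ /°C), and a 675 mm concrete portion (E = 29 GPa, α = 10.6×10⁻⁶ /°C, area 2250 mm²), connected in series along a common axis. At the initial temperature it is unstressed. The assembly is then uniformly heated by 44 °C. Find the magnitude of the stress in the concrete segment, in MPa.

Free thermal expansion of the whole bar: Σ αᵢΔT Lᵢ = 18.4×10⁻⁶×44×290 + 1.9×10⁻⁶×44×875 + 10.6×10⁻⁶×44×675 = 0.6228 mm.
The walls prevent any net length change, so an axial force P (same in every segment) develops. Compatibility: P · Σ Lᵢ/(AᵢEᵢ) = δ_free.
Σ Lᵢ/(AᵢEᵢ) = 290/(900×108×10³) + 875/(900×142×10³) + 675/(2250×29×10³) = 2.018×10⁻⁵ mm/N.
Hence P = δ_free / Σ(L/AE) = 0.6228/2.018×10⁻⁵ = 30.87 kN (compressive).
σ_{concrete} = P / A = 30870 / 2250 = 13.72 MPa.

σ ≈ 13.7 MPa (compressive)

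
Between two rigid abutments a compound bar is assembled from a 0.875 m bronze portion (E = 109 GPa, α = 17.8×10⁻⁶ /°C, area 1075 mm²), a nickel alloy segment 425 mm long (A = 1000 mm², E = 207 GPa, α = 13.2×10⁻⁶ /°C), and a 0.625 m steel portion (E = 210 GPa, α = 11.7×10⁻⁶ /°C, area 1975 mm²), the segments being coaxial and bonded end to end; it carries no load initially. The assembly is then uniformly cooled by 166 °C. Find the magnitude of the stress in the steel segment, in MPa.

σ ≈ 217 MPa (tensile)

With the walls removed the bar would change length by δ_free = Σ αᵢΔT Lᵢ = 17.8×10⁻⁶×166×875 + 13.2×10⁻⁶×166×425 + 11.7×10⁻⁶×166×625 = 4.731 mm.
Since the ends are fixed, an axial force P builds up, equal in every segment, with P · Σ Lᵢ/(AᵢEᵢ) = δ_free.
Σ Lᵢ/(AᵢEᵢ) = 875/(1075×109×10³) + 425/(1000×207×10³) + 625/(1975×210×10³) = 1.103×10⁻⁵ mm/N.
Hence P = δ_free / Σ(L/AE) = 4.731/1.103×10⁻⁵ = 429 kN (tensile).
σ_{steel} = P / A = 429000 / 1975 = 217.2 MPa.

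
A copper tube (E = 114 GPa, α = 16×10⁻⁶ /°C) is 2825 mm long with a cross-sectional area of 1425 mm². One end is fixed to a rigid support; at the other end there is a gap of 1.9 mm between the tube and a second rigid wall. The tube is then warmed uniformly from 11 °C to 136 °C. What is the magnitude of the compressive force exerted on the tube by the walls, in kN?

Unrestrained expansion: δ_free = αΔT L = 16×10⁻⁶ × 125 × 2825 = 5.65 mm.
This exceeds the 1.9 mm gap, so the wall pushes back. The portion of expansion that must be recovered elastically is δ_free − gap = 5.65 − 1.9 = 3.75 mm.
So σ = E(δ_free − g)/L = 114×10³ × 3.75/2825 = 151.3 MPa.
P = σA = 151.3 × 1425 = 215.6 kN.

P ≈ 216 kN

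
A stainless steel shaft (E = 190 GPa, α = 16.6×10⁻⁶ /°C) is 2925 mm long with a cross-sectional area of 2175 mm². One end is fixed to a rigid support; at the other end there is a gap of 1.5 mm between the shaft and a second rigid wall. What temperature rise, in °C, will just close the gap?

ΔT ≈ 30.9 °C

The gap closes when αΔT L = 1.5 mm, since the shaft is still unstressed at that instant.
So ΔT = g/(αL) = 1.5/(16.6×10⁻⁶ × 2925) = 30.89 °C.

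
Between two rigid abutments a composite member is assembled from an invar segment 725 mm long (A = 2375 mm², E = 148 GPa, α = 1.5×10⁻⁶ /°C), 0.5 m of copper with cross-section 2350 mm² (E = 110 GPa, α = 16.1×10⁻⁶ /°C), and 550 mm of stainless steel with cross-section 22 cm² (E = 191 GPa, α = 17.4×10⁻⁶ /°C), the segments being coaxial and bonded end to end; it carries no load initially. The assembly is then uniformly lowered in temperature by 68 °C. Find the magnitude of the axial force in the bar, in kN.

P ≈ 240 kN (tensile)

If the supports were absent, the total length change would be Σ αᵢΔT Lᵢ = 1.5×10⁻⁶×68×725 + 16.1×10⁻⁶×68×500 + 17.4×10⁻⁶×68×550 = 1.272 mm.
Since the ends are fixed, an axial force P builds up, equal in every segment, with P · Σ Lᵢ/(AᵢEᵢ) = δ_free.
Σ Lᵢ/(AᵢEᵢ) = 725/(2375×148×10³) + 500/(2350×110×10³) + 550/(2200×191×10³) = 5.306×10⁻⁶ mm/N.
So P = 1.272 / 5.306×10⁻⁶ = 239.8 kN, tensile.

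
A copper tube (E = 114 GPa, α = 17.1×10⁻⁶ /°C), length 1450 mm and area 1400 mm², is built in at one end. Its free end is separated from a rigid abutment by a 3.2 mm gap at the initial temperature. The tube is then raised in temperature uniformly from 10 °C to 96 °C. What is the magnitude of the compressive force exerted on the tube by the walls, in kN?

P ≈ 0 kN

Unrestrained expansion: δ_free = αΔT L = 17.1×10⁻⁶ × 86 × 1450 = 2.132 mm.
Since δ_free = 2.13 mm is less than the 3.2 mm gap, the tube never touches the wall. No axial force develops.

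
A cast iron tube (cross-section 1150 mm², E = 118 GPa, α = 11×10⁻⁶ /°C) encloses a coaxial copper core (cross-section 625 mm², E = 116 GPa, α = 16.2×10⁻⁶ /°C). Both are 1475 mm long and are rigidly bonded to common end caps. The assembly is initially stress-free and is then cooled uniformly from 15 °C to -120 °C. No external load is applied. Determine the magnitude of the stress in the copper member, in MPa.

Both members must finish at the same length. With the larger α, the copper tends to over-contract; the plates restrain it, putting the copper in tension and the cast iron in compression. With no external load the two internal forces are equal and opposite, magnitude P.
Equating the net (thermal + elastic) strains gives |α₁ − α₂|·ΔT = P·[1/(A₁E₁) + 1/(A₂E₂)].
|α₁ − α₂|·ΔT = 5.2×10⁻⁶ × 135 = 0.000702.
1/(A₁E₁) + 1/(A₂E₂) = 1/(1150×118×10³) + 1/(625×116×10³) = 2.116×10⁻⁸ N⁻¹.
P = 0.000702 / 2.116×10⁻⁸ = 33170 N = 33.17 kN.
σ_{copper} = P/A₂ = 33170/625 = 53.08 MPa, tensile.

σ ≈ 53.1 MPa (tensile)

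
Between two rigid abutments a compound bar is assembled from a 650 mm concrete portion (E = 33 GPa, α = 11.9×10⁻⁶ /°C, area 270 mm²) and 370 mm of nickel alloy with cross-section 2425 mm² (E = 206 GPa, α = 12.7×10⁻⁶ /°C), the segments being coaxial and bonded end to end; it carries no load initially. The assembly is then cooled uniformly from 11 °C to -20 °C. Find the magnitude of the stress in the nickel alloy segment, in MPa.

σ ≈ 2.16 MPa (tensile)

With the walls removed the bar would change length by δ_free = Σ αᵢΔT Lᵢ = 11.9×10⁻⁶×31×650 + 12.7×10⁻⁶×31×370 = 0.3855 mm.
The rigid supports impose zero overall length change; the single axial force P common to all segments must satisfy P Σ Lᵢ/(AᵢEᵢ) = δ_free.
Σ Lᵢ/(AᵢEᵢ) = 650/(270×33×10³) + 370/(2425×206×10³) = 7.369×10⁻⁵ mm/N.
P = 0.3855 / 7.369×10⁻⁵ = 5231 N = 5.231 kN, tensile.
σ_{nickel alloy} = P / A = 5231 / 2425 = 2.157 MPa.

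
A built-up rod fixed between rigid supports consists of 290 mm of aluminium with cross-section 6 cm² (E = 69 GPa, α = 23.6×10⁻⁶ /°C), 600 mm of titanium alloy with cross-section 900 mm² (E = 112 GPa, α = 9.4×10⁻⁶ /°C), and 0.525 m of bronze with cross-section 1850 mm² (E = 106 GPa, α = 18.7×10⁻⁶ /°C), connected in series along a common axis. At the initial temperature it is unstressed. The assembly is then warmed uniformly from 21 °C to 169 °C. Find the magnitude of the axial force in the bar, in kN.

If the supports were absent, the total length change would be Σ αᵢΔT Lᵢ = 23.6×10⁻⁶×148×290 + 9.4×10⁻⁶×148×600 + 18.7×10⁻⁶×148×525 = 3.301 mm.
The rigid supports impose zero overall length change; the single axial force P common to all segments must satisfy P Σ Lᵢ/(AᵢEᵢ) = δ_free.
The series flexibility is Σ Lᵢ/(AᵢEᵢ) = 290/(600×69×10³) + 600/(900×112×10³) + 525/(1850×106×10³) = 1.563×10⁻⁵ mm/N.
Hence P = δ_free / Σ(L/AE) = 3.301/1.563×10⁻⁵ = 211.1 kN (compressive).

P ≈ 211 kN (compressive)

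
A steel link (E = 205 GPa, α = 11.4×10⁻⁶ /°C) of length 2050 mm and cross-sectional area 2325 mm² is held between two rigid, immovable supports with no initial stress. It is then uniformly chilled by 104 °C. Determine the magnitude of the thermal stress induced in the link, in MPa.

σ ≈ 243 MPa (tensile)

Because both ends are immovable the net strain is zero, and the suppressed thermal strain is αΔT = 11.4×10⁻⁶ × 104 = 1185.6×10⁻⁶.
The stress required to suppress this strain is σ = Eε = 205×10³ × 1185.6×10⁻⁶ = 243 MPa, tensile since the link is trying to contract.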